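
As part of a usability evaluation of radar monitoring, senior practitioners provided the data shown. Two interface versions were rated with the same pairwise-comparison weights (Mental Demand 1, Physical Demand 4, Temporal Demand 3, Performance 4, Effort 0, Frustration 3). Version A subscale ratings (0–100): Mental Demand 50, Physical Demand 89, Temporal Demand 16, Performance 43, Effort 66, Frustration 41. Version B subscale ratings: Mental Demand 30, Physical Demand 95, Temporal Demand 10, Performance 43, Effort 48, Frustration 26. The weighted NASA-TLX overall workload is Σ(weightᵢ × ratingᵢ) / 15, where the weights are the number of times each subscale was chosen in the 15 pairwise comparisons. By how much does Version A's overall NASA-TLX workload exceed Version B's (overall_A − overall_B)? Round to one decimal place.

Version A weighted sum = 1·50 + 4·89 + 3·16 + 4·43 + 0·66 + 3·41 = 50 + 356 + 48 + 172 + 0 + 123 = 749; overall_A = 749/15 = 49.9333.
Version B weighted sum = 1·30 + 4·95 + 3·10 + 4·43 + 0·48 + 3·26 = 30 + 380 + 30 + 172 + 0 + 78 = 690; overall_B = 690/15 = 46.0000.
Difference = 49.9333 − 46.0000 = 3.9333 ≈ 3.9.

3.9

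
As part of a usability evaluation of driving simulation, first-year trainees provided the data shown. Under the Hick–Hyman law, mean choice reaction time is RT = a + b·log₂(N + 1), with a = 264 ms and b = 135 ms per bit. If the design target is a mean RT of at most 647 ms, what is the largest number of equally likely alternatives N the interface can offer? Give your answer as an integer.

Set 264 + 135·log₂(N + 1) ≤ 647.
log₂(N + 1) ≤ (647 − 264) / 135 = 2.8370.
N + 1 ≤ 2^2.8370 = 7.1453.
N ≤ 6.1453, so the largest integer N is 6.

6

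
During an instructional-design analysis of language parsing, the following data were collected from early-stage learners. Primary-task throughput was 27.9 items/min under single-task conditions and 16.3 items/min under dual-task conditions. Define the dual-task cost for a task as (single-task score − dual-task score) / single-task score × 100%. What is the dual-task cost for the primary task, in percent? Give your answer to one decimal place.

41.6

Cost = (27.9 − 16.3) / 27.9 × 100%
     = 11.6000 / 27.9 × 100% = 41.5771%.
≈ 41.6%.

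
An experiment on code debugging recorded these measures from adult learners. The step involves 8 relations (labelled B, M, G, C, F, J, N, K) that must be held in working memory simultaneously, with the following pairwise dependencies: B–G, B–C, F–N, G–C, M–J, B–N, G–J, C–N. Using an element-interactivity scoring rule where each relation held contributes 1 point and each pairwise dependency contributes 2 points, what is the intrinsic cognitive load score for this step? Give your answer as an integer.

24

Count of relations held simultaneously: 8.
Count of pairwise dependencies listed: 8.
Element contribution: 8 × 1 = 8.
Interaction contribution: 8 × 2 = 16.
Intrinsic load = 8 + 16 = 24.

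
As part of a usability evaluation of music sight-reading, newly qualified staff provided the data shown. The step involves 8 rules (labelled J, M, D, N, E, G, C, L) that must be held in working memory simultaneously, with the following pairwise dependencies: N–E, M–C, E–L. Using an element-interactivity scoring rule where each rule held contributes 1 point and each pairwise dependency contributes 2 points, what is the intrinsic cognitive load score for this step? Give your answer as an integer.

Count of rules held simultaneously: 8.
Count of pairwise dependencies listed: 3.
Element contribution: 8 × 1 = 8.
Interaction contribution: 3 × 2 = 6.
Intrinsic load = 8 + 6 = 14.

14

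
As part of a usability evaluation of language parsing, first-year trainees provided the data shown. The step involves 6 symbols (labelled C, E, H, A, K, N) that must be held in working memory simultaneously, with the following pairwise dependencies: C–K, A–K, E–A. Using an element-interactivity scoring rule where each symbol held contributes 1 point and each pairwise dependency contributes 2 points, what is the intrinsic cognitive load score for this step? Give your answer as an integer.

12

Count of symbols held simultaneously: 6.
Count of pairwise dependencies listed: 3.
Element contribution: 6 × 1 = 6.
Interaction contribution: 3 × 2 = 6.
Intrinsic load = 6 + 6 = 12.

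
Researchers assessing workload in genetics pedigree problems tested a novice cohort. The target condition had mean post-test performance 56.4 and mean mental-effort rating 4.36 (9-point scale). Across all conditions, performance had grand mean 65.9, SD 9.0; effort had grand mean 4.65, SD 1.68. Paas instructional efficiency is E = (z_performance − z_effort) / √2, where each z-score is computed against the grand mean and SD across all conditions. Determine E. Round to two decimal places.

z_performance = (56.4 − 65.9) / 9.0 = -9.5000 / 9.0 = -1.0556.
z_effort = (4.36 − 4.65) / 1.68 = -0.2900 / 1.68 = -0.1726.
z_P − z_E = -1.0556 − (-0.1726) = -0.8830.
E = -0.8830 / √2 = -0.8830 / 1.41421 = -0.6244 ≈ -0.62.

-0.62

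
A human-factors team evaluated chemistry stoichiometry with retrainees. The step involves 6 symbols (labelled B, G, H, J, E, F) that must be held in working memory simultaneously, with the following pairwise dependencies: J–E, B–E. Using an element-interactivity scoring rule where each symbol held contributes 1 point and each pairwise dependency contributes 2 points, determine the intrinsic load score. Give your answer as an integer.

Count of symbols held simultaneously: 6.
Count of pairwise dependencies listed: 2.
Element contribution: 6 × 1 = 6.
Interaction contribution: 2 × 2 = 4.
Intrinsic load = 6 + 4 = 10.

10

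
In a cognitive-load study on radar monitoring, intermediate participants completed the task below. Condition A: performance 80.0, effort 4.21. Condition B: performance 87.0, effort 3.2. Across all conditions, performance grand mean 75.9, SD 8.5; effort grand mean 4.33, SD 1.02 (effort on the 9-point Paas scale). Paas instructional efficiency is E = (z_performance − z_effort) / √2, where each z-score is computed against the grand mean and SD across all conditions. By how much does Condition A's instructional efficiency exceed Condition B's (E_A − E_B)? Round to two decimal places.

Condition A: z_P = (80.0 − 75.9)/8.5 = 0.4824; z_E = (4.21 − 4.33)/1.02 = -0.1176; E_A = (0.4824 − (-0.1176))/√2 = 0.4243.
Condition B: z_P = (87.0 − 75.9)/8.5 = 1.3059; z_E = (3.2 − 4.33)/1.02 = -1.1078; E_B = (1.3059 − (-1.1078))/√2 = 1.7067.
E_A − E_B = 0.4243 − 1.7067 = -1.2824 ≈ -1.28.

-1.28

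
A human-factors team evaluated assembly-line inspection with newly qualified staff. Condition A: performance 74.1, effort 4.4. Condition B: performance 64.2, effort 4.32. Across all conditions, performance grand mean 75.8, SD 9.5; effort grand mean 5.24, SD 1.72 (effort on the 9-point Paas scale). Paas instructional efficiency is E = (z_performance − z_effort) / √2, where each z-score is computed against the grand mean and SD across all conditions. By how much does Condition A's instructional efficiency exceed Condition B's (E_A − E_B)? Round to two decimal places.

Condition A: z_P = (74.1 − 75.8)/9.5 = -0.1789; z_E = (4.4 − 5.24)/1.72 = -0.4884; E_A = (-0.1789 − (-0.4884))/√2 = 0.2188.
Condition B: z_P = (64.2 − 75.8)/9.5 = -1.2211; z_E = (4.32 − 5.24)/1.72 = -0.5349; E_B = (-1.2211 − (-0.5349))/√2 = -0.4852.
E_A − E_B = 0.2188 − (-0.4852) = 0.7040 ≈ 0.70.

0.70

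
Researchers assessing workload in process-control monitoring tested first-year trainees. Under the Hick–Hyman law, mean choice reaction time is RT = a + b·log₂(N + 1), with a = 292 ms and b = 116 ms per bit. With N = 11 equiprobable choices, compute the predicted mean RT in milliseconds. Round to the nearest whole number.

708

log₂(11 + 1) = log₂(12) = 3.5850.
RT = 292 + 116 × 3.5850 = 292 + 415.8600 = 707.8600 ms.
≈ 708 ms.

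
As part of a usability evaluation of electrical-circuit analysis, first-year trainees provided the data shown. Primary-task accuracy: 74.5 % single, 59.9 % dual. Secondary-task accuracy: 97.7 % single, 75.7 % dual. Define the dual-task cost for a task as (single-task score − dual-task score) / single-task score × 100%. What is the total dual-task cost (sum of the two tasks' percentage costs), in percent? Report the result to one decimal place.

Primary cost = (74.5 − 59.9) / 74.5 × 100% = 19.5973%.
Secondary cost = (97.7 − 75.7) / 97.7 × 100% = 22.5179%.
Total = 19.5973% + 22.5179% = 42.1152% ≈ 42.1%.

42.1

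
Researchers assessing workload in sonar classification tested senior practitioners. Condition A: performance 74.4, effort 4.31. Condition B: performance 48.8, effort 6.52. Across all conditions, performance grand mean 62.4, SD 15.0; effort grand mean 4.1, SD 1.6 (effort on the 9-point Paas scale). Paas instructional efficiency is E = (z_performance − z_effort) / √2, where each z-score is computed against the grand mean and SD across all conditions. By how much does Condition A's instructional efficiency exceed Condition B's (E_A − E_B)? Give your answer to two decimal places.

2.18

Condition A: z_P = (74.4 − 62.4)/15.0 = 0.8000; z_E = (4.31 − 4.1)/1.6 = 0.1312; E_A = (0.8000 − 0.1312)/√2 = 0.4729.
Condition B: z_P = (48.8 − 62.4)/15.0 = -0.9067; z_E = (6.52 − 4.1)/1.6 = 1.5125; E_B = (-0.9067 − 1.5125)/√2 = -1.7106.
E_A − E_B = 0.4729 − (-1.7106) = 2.1835 ≈ 2.18.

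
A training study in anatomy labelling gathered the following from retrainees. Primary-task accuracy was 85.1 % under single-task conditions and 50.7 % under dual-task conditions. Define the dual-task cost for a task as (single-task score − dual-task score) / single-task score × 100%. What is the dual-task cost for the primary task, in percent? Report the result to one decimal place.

40.4

Cost = (85.1 − 50.7) / 85.1 × 100%
     = 34.4000 / 85.1 × 100% = 40.4230%.
≈ 40.4%.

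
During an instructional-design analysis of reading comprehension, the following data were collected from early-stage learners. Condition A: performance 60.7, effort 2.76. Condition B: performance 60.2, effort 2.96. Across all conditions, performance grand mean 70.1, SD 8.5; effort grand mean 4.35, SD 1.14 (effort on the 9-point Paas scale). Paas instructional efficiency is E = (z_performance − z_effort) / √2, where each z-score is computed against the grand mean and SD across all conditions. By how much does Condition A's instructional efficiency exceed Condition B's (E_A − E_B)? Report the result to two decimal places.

0.17

Condition A: z_P = (60.7 − 70.1)/8.5 = -1.1059; z_E = (2.76 − 4.35)/1.14 = -1.3947; E_A = (-1.1059 − (-1.3947))/√2 = 0.2042.
Condition B: z_P = (60.2 − 70.1)/8.5 = -1.1647; z_E = (2.96 − 4.35)/1.14 = -1.2193; E_B = (-1.1647 − (-1.2193))/√2 = 0.0386.
E_A − E_B = 0.2042 − 0.0386 = 0.1656 ≈ 0.17.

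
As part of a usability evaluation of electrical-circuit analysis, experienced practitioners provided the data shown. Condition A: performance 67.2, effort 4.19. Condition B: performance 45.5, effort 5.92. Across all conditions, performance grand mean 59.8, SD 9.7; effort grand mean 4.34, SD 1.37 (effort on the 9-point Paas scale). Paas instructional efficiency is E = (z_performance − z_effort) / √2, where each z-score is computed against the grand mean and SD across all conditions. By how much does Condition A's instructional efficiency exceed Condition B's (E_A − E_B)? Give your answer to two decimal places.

Condition A: z_P = (67.2 − 59.8)/9.7 = 0.7629; z_E = (4.19 − 4.34)/1.37 = -0.1095; E_A = (0.7629 − (-0.1095))/√2 = 0.6169.
Condition B: z_P = (45.5 − 59.8)/9.7 = -1.4742; z_E = (5.92 − 4.34)/1.37 = 1.1533; E_B = (-1.4742 − 1.1533)/√2 = -1.8579.
E_A − E_B = 0.6169 − (-1.8579) = 2.4748 ≈ 2.47.

2.47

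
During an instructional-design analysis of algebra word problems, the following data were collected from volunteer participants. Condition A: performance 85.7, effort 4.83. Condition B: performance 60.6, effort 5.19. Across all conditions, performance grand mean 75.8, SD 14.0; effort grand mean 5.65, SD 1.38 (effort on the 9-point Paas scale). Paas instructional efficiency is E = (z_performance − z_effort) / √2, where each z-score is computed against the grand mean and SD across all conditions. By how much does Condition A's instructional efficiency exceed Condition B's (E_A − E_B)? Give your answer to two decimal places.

Condition A: z_P = (85.7 − 75.8)/14.0 = 0.7071; z_E = (4.83 − 5.65)/1.38 = -0.5942; E_A = (0.7071 − (-0.5942))/√2 = 0.9202.
Condition B: z_P = (60.6 − 75.8)/14.0 = -1.0857; z_E = (5.19 − 5.65)/1.38 = -0.3333; E_B = (-1.0857 − (-0.3333))/√2 = -0.5320.
E_A − E_B = 0.9202 − (-0.5320) = 1.4522 ≈ 1.45.

1.45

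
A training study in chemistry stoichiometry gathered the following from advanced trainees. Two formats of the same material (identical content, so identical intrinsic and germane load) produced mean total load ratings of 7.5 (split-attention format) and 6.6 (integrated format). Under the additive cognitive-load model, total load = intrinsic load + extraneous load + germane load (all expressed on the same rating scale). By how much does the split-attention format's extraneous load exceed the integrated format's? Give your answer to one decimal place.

0.9

Intrinsic and germane load are equal across formats, so the difference in total load equals the difference in extraneous load.
Extraneous-load difference = 7.5 − 6.6 = 0.9.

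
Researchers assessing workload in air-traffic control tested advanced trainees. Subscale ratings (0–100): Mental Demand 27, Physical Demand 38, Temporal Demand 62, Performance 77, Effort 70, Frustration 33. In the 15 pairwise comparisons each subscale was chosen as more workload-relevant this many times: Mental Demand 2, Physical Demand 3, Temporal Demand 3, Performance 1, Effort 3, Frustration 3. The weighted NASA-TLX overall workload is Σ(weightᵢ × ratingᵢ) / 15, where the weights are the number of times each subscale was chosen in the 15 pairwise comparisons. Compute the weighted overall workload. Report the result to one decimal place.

49.3

The tallies are the weights (they sum to 15).
Weighted sum = 2·27 + 3·38 + 3·62 + 1·77 + 3·70 + 3·33
            = 54 + 114 + 186 + 77 + 210 + 99 = 740.
Overall workload = 740 / 15 = 49.3333 ≈ 49.3.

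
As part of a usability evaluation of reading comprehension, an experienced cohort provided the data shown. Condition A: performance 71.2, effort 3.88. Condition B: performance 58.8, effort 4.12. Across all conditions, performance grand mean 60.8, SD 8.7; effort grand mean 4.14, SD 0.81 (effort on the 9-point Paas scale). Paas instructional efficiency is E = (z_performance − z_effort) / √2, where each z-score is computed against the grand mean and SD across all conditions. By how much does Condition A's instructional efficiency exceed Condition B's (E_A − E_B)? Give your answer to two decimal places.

1.22

Condition A: z_P = (71.2 − 60.8)/8.7 = 1.1954; z_E = (3.88 − 4.14)/0.81 = -0.3210; E_A = (1.1954 − (-0.3210))/√2 = 1.0723.
Condition B: z_P = (58.8 − 60.8)/8.7 = -0.2299; z_E = (4.12 − 4.14)/0.81 = -0.0247; E_B = (-0.2299 − (-0.0247))/√2 = -0.1451.
E_A − E_B = 1.0723 − (-0.1451) = 1.2174 ≈ 1.22.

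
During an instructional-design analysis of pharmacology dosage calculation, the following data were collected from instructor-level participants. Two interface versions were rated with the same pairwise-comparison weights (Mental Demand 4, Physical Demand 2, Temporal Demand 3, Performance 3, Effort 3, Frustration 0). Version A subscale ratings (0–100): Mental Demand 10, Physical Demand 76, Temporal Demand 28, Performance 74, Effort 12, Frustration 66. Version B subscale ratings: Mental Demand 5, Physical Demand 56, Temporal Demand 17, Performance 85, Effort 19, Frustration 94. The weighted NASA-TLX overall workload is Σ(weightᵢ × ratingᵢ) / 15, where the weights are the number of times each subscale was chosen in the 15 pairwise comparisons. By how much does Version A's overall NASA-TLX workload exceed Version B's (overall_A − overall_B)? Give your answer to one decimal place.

2.6

Version A weighted sum = 4·10 + 2·76 + 3·28 + 3·74 + 3·12 + 0·66 = 40 + 152 + 84 + 222 + 36 + 0 = 534; overall_A = 534/15 = 35.6000.
Version B weighted sum = 4·5 + 2·56 + 3·17 + 3·85 + 3·19 + 0·94 = 20 + 112 + 51 + 255 + 57 + 0 = 495; overall_B = 495/15 = 33.0000.
Difference = 35.6000 − 33.0000 = 2.6000 ≈ 2.6.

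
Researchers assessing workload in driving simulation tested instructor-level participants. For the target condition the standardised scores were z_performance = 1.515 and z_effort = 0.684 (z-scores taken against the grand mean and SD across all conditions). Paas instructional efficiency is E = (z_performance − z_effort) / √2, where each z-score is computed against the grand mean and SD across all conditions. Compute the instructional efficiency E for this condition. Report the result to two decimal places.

z_P − z_E = 1.515 − 0.684 = 0.8310.
E = 0.8310 / √2 = 0.8310 / 1.41421 = 0.5876 ≈ 0.59.

0.59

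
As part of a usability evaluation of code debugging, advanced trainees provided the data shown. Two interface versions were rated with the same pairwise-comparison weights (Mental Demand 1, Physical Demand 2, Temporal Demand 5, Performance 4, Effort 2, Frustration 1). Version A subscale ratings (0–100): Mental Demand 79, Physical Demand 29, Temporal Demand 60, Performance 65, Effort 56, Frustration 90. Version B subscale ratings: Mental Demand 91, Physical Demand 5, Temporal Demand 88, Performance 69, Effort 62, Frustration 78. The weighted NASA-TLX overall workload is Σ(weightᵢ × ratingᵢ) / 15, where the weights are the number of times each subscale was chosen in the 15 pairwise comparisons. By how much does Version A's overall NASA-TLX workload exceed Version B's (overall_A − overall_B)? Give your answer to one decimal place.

-8.0

Version A weighted sum = 1·79 + 2·29 + 5·60 + 4·65 + 2·56 + 1·90 = 79 + 58 + 300 + 260 + 112 + 90 = 899; overall_A = 899/15 = 59.9333.
Version B weighted sum = 1·91 + 2·5 + 5·88 + 4·69 + 2·62 + 1·78 = 91 + 10 + 440 + 276 + 124 + 78 = 1019; overall_B = 1019/15 = 67.9333.
Difference = 59.9333 − 67.9333 = -8.0000 ≈ -8.0.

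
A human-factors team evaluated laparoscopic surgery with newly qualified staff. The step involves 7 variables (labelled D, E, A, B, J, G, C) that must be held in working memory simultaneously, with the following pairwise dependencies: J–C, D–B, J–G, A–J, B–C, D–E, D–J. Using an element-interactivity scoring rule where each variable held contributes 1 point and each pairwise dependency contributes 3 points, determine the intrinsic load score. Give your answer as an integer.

28

Count of variables held simultaneously: 7.
Count of pairwise dependencies listed: 7.
Element contribution: 7 × 1 = 7.
Interaction contribution: 7 × 3 = 21.
Intrinsic load = 7 + 21 = 28.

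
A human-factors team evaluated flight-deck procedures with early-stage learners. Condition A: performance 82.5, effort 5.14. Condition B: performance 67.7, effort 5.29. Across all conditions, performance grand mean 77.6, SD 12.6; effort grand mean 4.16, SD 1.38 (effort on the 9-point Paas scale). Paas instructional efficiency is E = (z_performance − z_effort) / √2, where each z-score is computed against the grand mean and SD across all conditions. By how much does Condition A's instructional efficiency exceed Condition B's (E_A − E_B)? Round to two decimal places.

Condition A: z_P = (82.5 − 77.6)/12.6 = 0.3889; z_E = (5.14 − 4.16)/1.38 = 0.7101; E_A = (0.3889 − 0.7101)/√2 = -0.2271.
Condition B: z_P = (67.7 − 77.6)/12.6 = -0.7857; z_E = (5.29 − 4.16)/1.38 = 0.8188; E_B = (-0.7857 − 0.8188)/√2 = -1.1346.
E_A − E_B = -0.2271 − (-1.1346) = 0.9075 ≈ 0.91.

0.91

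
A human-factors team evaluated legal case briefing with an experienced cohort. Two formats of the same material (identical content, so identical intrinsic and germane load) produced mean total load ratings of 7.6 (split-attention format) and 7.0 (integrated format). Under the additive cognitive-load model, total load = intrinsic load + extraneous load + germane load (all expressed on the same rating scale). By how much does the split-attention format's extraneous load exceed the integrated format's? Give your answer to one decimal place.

Intrinsic and germane load are equal across formats, so the difference in total load equals the difference in extraneous load.
Extraneous-load difference = 7.6 − 7.0 = 0.6.

0.6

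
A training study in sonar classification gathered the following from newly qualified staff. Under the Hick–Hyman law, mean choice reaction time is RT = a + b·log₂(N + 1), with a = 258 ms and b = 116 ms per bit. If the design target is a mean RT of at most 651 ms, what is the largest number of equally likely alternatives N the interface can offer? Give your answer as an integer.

Set 258 + 116·log₂(N + 1) ≤ 651.
log₂(N + 1) ≤ (651 − 258) / 116 = 3.3879.
N + 1 ≤ 2^3.3879 = 10.4679.
N ≤ 9.4679, so the largest integer N is 9.

9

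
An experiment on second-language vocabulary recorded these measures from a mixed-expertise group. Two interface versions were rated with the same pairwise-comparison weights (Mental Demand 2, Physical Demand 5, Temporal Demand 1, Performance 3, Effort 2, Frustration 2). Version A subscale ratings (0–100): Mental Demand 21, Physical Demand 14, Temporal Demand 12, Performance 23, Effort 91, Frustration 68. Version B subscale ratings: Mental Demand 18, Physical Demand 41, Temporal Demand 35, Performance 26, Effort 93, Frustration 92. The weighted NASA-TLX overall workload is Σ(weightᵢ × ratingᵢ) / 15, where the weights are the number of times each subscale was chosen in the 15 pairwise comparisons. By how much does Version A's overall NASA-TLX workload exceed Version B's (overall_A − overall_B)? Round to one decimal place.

-14.2

Version A weighted sum = 2·21 + 5·14 + 1·12 + 3·23 + 2·91 + 2·68 = 42 + 70 + 12 + 69 + 182 + 136 = 511; overall_A = 511/15 = 34.0667.
Version B weighted sum = 2·18 + 5·41 + 1·35 + 3·26 + 2·93 + 2·92 = 36 + 205 + 35 + 78 + 186 + 184 = 724; overall_B = 724/15 = 48.2667.
Difference = 34.0667 − 48.2667 = -14.2000 ≈ -14.2.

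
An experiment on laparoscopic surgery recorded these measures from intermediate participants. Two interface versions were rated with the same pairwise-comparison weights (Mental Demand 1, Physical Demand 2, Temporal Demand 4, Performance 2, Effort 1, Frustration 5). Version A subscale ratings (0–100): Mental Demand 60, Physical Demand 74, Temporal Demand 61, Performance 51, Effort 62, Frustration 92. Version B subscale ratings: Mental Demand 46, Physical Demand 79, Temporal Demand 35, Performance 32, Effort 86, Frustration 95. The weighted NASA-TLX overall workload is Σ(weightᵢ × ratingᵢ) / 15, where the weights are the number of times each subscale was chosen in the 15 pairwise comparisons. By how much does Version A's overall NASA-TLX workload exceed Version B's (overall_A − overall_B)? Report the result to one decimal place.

7.1

Version A weighted sum = 1·60 + 2·74 + 4·61 + 2·51 + 1·62 + 5·92 = 60 + 148 + 244 + 102 + 62 + 460 = 1076; overall_A = 1076/15 = 71.7333.
Version B weighted sum = 1·46 + 2·79 + 4·35 + 2·32 + 1·86 + 5·95 = 46 + 158 + 140 + 64 + 86 + 475 = 969; overall_B = 969/15 = 64.6000.
Difference = 71.7333 − 64.6000 = 7.1333 ≈ 7.1.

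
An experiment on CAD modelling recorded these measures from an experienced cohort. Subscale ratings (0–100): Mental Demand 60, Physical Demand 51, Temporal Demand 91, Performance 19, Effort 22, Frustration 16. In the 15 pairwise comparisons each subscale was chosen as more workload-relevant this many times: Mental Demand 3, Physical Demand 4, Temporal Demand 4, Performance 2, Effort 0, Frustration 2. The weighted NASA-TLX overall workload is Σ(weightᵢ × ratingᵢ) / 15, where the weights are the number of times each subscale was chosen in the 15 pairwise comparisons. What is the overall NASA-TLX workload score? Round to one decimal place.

The tallies are the weights (they sum to 15).
Weighted sum = 3·60 + 4·51 + 4·91 + 2·19 + 0·22 + 2·16
            = 180 + 204 + 364 + 38 + 0 + 32 = 818.
Overall workload = 818 / 15 = 54.5333 ≈ 54.5.

54.5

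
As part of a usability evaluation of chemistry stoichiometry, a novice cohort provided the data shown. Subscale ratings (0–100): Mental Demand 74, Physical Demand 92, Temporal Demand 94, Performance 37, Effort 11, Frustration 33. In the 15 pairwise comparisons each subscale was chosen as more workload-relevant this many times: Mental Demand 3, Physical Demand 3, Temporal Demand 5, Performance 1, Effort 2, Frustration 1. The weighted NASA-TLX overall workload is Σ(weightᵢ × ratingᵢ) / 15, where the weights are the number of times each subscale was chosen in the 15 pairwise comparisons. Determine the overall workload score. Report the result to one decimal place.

70.7

The tallies are the weights (they sum to 15).
Weighted sum = 3·74 + 3·92 + 5·94 + 1·37 + 2·11 + 1·33
            = 222 + 276 + 470 + 37 + 22 + 33 = 1060.
Overall workload = 1060 / 15 = 70.6667 ≈ 70.7.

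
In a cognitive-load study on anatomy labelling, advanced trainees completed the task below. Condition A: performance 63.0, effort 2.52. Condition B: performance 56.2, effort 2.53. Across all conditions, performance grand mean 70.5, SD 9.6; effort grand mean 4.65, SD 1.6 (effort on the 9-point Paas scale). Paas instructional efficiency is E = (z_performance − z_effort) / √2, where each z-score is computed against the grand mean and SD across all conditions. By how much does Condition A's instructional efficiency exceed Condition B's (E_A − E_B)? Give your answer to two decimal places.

Condition A: z_P = (63.0 − 70.5)/9.6 = -0.7812; z_E = (2.52 − 4.65)/1.6 = -1.3313; E_A = (-0.7812 − (-1.3313))/√2 = 0.3890.
Condition B: z_P = (56.2 − 70.5)/9.6 = -1.4896; z_E = (2.53 − 4.65)/1.6 = -1.3250; E_B = (-1.4896 − (-1.3250))/√2 = -0.1164.
E_A − E_B = 0.3890 − (-0.1164) = 0.5054 ≈ 0.51.

0.51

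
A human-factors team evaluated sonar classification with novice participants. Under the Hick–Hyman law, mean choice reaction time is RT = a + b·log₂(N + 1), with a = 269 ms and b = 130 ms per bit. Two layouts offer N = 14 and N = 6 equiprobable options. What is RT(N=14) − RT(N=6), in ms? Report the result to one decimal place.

142.9

RT(14) = 269 + 130·log₂(15) = 269 + 130·3.9069 = 776.8970 ms.
RT(6) = 269 + 130·log₂(7) = 269 + 130·2.8074 = 633.9620 ms.
Difference = 776.8970 − 633.9620 = 142.9350 ≈ 142.9 ms.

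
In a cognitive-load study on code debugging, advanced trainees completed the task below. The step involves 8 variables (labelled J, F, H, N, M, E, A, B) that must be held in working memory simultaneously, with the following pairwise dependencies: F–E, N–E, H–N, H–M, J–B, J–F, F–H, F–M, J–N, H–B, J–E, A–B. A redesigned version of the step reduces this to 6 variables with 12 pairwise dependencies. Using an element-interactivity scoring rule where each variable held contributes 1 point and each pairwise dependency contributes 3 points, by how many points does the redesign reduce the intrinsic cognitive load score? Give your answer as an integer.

Original: 8 × 1 + 12 × 3 = 8 + 36 = 44.
Redesigned: 6 × 1 + 12 × 3 = 6 + 36 = 42.
Reduction = 44 − 42 = 2.

2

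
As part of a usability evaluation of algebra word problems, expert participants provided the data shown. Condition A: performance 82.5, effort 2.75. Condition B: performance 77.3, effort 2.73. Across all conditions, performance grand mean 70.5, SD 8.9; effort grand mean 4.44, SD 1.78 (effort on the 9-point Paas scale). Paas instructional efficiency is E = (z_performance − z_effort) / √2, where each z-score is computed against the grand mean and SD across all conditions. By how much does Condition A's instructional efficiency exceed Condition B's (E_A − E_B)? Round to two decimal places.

0.41

Condition A: z_P = (82.5 − 70.5)/8.9 = 1.3483; z_E = (2.75 − 4.44)/1.78 = -0.9494; E_A = (1.3483 − (-0.9494))/√2 = 1.6247.
Condition B: z_P = (77.3 − 70.5)/8.9 = 0.7640; z_E = (2.73 − 4.44)/1.78 = -0.9607; E_B = (0.7640 − (-0.9607))/√2 = 1.2195.
E_A − E_B = 1.6247 − 1.2195 = 0.4052 ≈ 0.41.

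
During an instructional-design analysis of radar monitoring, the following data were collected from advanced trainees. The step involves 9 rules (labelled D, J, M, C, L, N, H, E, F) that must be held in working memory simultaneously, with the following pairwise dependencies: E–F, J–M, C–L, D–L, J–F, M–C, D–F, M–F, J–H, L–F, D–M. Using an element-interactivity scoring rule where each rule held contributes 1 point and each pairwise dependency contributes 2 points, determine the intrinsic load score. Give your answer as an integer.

31

Count of rules held simultaneously: 9.
Count of pairwise dependencies listed: 11.
Element contribution: 9 × 1 = 9.
Interaction contribution: 11 × 2 = 22.
Intrinsic load = 9 + 22 = 31.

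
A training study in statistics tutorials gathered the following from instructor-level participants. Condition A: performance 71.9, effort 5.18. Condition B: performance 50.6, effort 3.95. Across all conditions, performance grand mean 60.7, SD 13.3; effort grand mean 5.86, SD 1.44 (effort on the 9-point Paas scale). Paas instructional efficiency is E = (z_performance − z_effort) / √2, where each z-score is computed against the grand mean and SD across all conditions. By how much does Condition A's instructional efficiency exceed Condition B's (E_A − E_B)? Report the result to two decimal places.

Condition A: z_P = (71.9 − 60.7)/13.3 = 0.8421; z_E = (5.18 − 5.86)/1.44 = -0.4722; E_A = (0.8421 − (-0.4722))/√2 = 0.9294.
Condition B: z_P = (50.6 − 60.7)/13.3 = -0.7594; z_E = (3.95 − 5.86)/1.44 = -1.3264; E_B = (-0.7594 − (-1.3264))/√2 = 0.4009.
E_A − E_B = 0.9294 − 0.4009 = 0.5285 ≈ 0.53.

0.53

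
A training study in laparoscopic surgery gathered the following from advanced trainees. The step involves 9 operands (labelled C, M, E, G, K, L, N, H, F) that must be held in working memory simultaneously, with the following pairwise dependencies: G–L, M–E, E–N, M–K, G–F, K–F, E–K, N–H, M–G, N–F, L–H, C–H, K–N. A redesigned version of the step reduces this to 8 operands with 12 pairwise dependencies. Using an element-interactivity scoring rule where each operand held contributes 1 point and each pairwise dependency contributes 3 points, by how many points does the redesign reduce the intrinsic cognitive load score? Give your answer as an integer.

4

Original: 9 × 1 + 13 × 3 = 9 + 39 = 48.
Redesigned: 8 × 1 + 12 × 3 = 8 + 36 = 44.
Reduction = 48 − 44 = 4.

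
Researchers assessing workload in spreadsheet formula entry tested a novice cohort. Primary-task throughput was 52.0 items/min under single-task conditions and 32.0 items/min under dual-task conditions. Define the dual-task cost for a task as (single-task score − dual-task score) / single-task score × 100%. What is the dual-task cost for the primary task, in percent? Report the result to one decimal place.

38.5

Cost = (52.0 − 32.0) / 52.0 × 100%
     = 20.0000 / 52.0 × 100% = 38.4615%.
≈ 38.5%.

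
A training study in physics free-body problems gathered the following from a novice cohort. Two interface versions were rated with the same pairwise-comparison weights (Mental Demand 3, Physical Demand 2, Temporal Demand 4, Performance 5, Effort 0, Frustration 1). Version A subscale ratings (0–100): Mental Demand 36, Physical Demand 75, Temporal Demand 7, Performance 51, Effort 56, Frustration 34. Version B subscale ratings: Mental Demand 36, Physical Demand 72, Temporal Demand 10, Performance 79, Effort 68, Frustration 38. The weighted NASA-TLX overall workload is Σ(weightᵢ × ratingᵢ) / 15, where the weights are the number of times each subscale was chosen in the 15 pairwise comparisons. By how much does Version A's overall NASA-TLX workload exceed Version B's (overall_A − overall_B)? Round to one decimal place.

-10.0

Version A weighted sum = 3·36 + 2·75 + 4·7 + 5·51 + 0·56 + 1·34 = 108 + 150 + 28 + 255 + 0 + 34 = 575; overall_A = 575/15 = 38.3333.
Version B weighted sum = 3·36 + 2·72 + 4·10 + 5·79 + 0·68 + 1·38 = 108 + 144 + 40 + 395 + 0 + 38 = 725; overall_B = 725/15 = 48.3333.
Difference = 38.3333 − 48.3333 = -10.0000 ≈ -10.0.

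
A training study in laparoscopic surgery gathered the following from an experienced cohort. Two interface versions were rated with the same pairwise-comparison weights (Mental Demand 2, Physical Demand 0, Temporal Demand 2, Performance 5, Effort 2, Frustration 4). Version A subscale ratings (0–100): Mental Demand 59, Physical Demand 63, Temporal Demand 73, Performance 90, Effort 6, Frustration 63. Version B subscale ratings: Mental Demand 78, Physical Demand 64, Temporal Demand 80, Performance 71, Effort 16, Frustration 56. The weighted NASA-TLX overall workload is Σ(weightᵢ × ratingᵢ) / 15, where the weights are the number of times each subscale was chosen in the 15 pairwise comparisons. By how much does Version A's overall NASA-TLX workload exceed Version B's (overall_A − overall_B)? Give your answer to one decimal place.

Version A weighted sum = 2·59 + 0·63 + 2·73 + 5·90 + 2·6 + 4·63 = 118 + 0 + 146 + 450 + 12 + 252 = 978; overall_A = 978/15 = 65.2000.
Version B weighted sum = 2·78 + 0·64 + 2·80 + 5·71 + 2·16 + 4·56 = 156 + 0 + 160 + 355 + 32 + 224 = 927; overall_B = 927/15 = 61.8000.
Difference = 65.2000 − 61.8000 = 3.4000 ≈ 3.4.

3.4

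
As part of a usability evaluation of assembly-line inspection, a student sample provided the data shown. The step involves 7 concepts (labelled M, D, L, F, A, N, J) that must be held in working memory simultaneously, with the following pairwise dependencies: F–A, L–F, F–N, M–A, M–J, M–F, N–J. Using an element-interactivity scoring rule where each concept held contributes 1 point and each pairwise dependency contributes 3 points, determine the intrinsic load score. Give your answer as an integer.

Count of concepts held simultaneously: 7.
Count of pairwise dependencies listed: 7.
Element contribution: 7 × 1 = 7.
Interaction contribution: 7 × 3 = 21.
Intrinsic load = 7 + 21 = 28.

28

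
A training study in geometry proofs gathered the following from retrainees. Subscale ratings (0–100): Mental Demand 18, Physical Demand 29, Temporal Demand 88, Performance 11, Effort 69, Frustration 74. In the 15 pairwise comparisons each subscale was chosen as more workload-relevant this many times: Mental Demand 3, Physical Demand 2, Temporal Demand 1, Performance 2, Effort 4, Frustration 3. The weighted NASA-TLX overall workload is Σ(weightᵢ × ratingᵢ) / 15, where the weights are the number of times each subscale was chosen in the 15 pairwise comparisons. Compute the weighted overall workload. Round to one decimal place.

48.0

The tallies are the weights (they sum to 15).
Weighted sum = 3·18 + 2·29 + 1·88 + 2·11 + 4·69 + 3·74
            = 54 + 58 + 88 + 22 + 276 + 222 = 720.
Overall workload = 720 / 15 = 48.0000 ≈ 48.0.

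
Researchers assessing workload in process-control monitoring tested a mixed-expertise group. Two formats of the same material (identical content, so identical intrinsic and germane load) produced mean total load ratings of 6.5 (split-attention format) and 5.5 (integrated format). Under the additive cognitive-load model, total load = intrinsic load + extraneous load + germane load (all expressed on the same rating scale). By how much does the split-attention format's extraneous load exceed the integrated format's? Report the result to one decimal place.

1.0

Intrinsic and germane load are equal across formats, so the difference in total load equals the difference in extraneous load.
Extraneous-load difference = 6.5 − 5.5 = 1.0.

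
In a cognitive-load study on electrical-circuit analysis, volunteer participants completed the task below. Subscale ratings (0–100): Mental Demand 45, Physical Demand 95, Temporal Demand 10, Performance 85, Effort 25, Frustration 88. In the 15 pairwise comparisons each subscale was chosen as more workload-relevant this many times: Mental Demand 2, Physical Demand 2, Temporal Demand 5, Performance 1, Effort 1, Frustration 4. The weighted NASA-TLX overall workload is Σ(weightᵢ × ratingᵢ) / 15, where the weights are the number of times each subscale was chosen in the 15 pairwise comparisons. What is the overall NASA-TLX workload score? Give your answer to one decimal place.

The tallies are the weights (they sum to 15).
Weighted sum = 2·45 + 2·95 + 5·10 + 1·85 + 1·25 + 4·88
            = 90 + 190 + 50 + 85 + 25 + 352 = 792.
Overall workload = 792 / 15 = 52.8000 ≈ 52.8.

52.8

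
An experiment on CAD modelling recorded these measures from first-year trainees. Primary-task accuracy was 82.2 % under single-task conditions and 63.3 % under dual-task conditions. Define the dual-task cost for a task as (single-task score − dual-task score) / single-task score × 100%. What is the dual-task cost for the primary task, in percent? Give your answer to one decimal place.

Cost = (82.2 − 63.3) / 82.2 × 100%
     = 18.9000 / 82.2 × 100% = 22.9927%.
≈ 23.0%.

23.0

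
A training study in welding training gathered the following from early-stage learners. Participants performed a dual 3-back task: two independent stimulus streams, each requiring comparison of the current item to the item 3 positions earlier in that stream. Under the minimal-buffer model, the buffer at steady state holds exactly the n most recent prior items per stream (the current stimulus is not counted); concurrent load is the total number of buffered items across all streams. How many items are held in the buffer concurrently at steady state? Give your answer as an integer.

6

Each stream's buffer holds its 3 most recent prior items.
Two independent streams: 2 × 3 = 6 buffered items at steady state.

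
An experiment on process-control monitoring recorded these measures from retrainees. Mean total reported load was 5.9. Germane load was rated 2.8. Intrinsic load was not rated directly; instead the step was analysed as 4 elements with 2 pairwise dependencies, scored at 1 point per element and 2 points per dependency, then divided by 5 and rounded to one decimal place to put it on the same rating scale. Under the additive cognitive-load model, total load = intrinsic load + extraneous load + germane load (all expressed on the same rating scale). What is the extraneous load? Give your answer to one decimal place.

Intrinsic (element-interactivity): (4 × 1 + 2 × 2) / 5 = 8 / 5 = 1.6000 → 1.6.
extraneous load = total − intrinsic − germane
             = 5.9 − 1.6 − 2.8 = 1.5.

1.5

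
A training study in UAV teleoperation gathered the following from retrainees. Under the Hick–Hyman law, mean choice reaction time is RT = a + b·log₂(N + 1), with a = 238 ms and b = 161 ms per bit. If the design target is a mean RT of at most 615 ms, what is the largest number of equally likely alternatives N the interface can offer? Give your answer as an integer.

4

Set 238 + 161·log₂(N + 1) ≤ 615.
log₂(N + 1) ≤ (615 − 238) / 161 = 2.3416.
N + 1 ≤ 2^2.3416 = 5.0686.
N ≤ 4.0686, so the largest integer N is 4.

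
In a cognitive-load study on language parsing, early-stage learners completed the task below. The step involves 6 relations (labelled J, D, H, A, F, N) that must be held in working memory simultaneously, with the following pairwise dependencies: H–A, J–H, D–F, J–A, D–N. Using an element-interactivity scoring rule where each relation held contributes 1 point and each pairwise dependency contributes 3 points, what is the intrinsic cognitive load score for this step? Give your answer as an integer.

21

Count of relations held simultaneously: 6.
Count of pairwise dependencies listed: 5.
Element contribution: 6 × 1 = 6.
Interaction contribution: 5 × 3 = 15.
Intrinsic load = 6 + 15 = 21.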